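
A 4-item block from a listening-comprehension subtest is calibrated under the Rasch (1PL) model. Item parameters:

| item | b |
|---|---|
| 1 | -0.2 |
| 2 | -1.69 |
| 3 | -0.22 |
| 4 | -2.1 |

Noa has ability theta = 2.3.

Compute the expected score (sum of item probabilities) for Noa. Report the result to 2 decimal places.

3.82

P(theta) = 1 / (1 + exp(−(theta − b)))
P_1 = 1/(1+e^{-2.5000}) = 0.9241
P_2 = 1/(1+e^{-3.9900}) = 0.9818
P_3 = 1/(1+e^{-2.5200}) = 0.9255
P_4 = 1/(1+e^{-4.4000}) = 0.9879
E[score] = 0.9241 + 0.9818 + 0.9255 + 0.9879 = 3.8194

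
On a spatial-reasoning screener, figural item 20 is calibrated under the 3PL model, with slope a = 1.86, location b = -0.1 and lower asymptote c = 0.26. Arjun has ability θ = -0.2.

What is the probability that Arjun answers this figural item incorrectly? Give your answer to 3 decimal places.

0.404

P(θ) = c + (1 − c) · 1 / (1 + exp(−a(θ − b)))
Exponent: 1.86 × (-0.2 − (-0.1)) = -0.1860
1/(1 + e^{0.1860}) = 0.4536
P = 0.26 + 0.74 × 0.4536 = 0.5957
P(incorrect) = 1 − 0.5957 = 0.4043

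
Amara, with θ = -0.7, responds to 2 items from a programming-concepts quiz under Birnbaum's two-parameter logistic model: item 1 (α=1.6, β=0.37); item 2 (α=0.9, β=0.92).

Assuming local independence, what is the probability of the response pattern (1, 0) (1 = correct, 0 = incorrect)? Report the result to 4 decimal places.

P(θ) = 1 / (1 + exp(−α(θ − β)))
P_1 = 1/(1+e^{1.7120}) = 0.1529
P_2 = 1/(1+e^{1.4580}) = 0.1888
L = P_1 × (1−P_2) = 0.1529 × 0.8112 = 0.12404

0.1240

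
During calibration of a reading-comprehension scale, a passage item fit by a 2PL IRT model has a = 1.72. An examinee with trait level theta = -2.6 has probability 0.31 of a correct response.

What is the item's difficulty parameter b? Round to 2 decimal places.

P(theta) = 1 / (1 + exp(−a(theta − b)))
logit(0.31) = ln(0.31/0.69) = -0.8001
b = theta − logit/(a) = -2.6 − (-0.8001)/1.7200 = -2.1348

-2.13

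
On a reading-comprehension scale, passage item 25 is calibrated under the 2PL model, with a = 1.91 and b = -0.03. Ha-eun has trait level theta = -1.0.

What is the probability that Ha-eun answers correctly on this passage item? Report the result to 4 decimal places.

0.1356

P(theta) = 1 / (1 + exp(−a(theta − b)))
Exponent: 1.91 × (-1.0 − (-0.03)) = -1.8527
1/(1 + e^{1.8527}) = 0.1356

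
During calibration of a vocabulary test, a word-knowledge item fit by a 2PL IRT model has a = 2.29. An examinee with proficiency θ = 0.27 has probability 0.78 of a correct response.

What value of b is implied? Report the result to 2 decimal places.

-0.28

P(θ) = 1 / (1 + exp(−a(θ − b)))
logit(0.78) = ln(0.78/0.22) = 1.2657
b = θ − logit/(a) = 0.27 − 1.2657/2.2900 = -0.2827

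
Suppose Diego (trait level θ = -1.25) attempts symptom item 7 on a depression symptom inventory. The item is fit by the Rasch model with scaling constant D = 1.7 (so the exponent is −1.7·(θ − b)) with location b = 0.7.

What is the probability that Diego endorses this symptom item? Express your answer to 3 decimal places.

P(θ) = 1 / (1 + exp(−D·(θ − b)))
Exponent: 1.7 × (-1.25 − 0.7) = -3.3150
1/(1 + e^{3.3150}) = 0.0351
P = 0.0351

0.035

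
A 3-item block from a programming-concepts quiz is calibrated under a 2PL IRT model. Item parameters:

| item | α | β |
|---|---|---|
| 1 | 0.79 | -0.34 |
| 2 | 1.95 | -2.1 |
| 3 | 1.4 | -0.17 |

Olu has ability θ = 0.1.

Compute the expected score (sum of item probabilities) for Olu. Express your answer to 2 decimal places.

2.17

P(θ) = 1 / (1 + exp(−α(θ − β)))
P_1 = 1/(1+e^{-0.3476}) = 0.5860
P_2 = 1/(1+e^{-4.2900}) = 0.9865
P_3 = 1/(1+e^{-0.3780}) = 0.5934
E[score] = 0.5860 + 0.9865 + 0.5934 = 2.1659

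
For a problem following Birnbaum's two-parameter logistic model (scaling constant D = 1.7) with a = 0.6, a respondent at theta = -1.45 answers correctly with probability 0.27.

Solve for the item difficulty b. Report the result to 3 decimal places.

P(theta) = 1 / (1 + exp(−D·a(theta − b)))
logit(0.27) = ln(0.27/0.73) = -0.9946
b = theta − logit/(1.7·a) = -1.45 − (-0.9946)/1.0200 = -0.4749

-0.475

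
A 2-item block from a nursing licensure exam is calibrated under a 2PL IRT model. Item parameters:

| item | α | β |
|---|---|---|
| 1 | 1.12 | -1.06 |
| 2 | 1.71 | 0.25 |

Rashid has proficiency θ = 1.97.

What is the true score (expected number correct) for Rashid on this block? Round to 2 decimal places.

1.92

P(θ) = 1 / (1 + exp(−α(θ − β)))
P_1 = 1/(1+e^{-3.3936}) = 0.9675
P_2 = 1/(1+e^{-2.9412}) = 0.9498
E[score] = 0.9675 + 0.9498 = 1.9173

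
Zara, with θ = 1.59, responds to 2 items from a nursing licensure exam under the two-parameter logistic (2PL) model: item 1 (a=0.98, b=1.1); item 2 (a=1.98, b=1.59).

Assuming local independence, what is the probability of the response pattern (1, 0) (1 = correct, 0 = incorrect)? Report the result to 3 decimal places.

0.309

P(θ) = 1 / (1 + exp(−a(θ − b)))
P_1 = 1/(1+e^{-0.4802}) = 0.6178
P_2 = 1/(1+e^{0.0000}) = 0.5000
L = P_1 × (1−P_2) = 0.6178 × 0.5000 = 0.30890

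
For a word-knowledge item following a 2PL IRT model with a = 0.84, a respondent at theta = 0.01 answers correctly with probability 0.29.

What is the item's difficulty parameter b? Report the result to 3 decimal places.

1.076

P(theta) = 1 / (1 + exp(−a(theta − b)))
logit(0.29) = ln(0.29/0.71) = -0.8954
b = theta − logit/(a) = 0.01 − (-0.8954)/0.8400 = 1.0759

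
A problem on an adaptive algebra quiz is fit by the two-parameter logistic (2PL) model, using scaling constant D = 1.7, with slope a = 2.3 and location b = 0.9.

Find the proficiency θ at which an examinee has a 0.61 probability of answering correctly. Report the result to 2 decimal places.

P(θ) = 1 / (1 + exp(−D·a(θ − b)))
logit = ln(0.6100/0.3900) = 0.4473
θ = b + logit/(1.7·a) = 0.9 + 0.4473/3.9100 = 1.0144

1.01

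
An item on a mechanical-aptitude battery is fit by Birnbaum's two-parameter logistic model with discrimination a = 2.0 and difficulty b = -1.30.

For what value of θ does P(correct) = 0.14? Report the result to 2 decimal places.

-2.21

P(θ) = 1 / (1 + exp(−a(θ − b)))
logit = ln(0.1400/0.8600) = -1.8153
θ = b + logit/(a) = -1.30 + (-1.8153)/2.0000 = -2.2076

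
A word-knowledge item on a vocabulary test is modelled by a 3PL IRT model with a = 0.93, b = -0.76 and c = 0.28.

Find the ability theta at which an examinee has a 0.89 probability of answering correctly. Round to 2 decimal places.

P(theta) = c + (1 − c) · 1 / (1 + exp(−a(theta − b)))
Remove guessing floor: (0.89 − 0.28)/(1 − 0.28) = 0.8472
logit = ln(0.8472/0.1528) = 1.7130
theta = b + logit/(a) = -0.76 + 1.7130/0.9300 = 1.0819

1.08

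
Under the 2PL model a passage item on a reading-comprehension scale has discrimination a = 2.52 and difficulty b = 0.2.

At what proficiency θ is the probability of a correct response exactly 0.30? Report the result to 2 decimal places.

P(θ) = 1 / (1 + exp(−a(θ − b)))
logit = ln(0.3000/0.7000) = -0.8473
θ = b + logit/(a) = 0.2 + (-0.8473)/2.5200 = -0.1362

-0.14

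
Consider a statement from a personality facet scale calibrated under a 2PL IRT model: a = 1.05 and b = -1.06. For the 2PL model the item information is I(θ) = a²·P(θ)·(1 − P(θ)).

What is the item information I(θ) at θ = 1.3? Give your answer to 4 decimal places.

P = 1/(1+e^{-2.4780}) = 0.9226
P(1−P) = 0.9226 × 0.0774 = 0.0714
I = a² × P(1−P) = 1.05² × 0.0714 = 0.07874

0.0787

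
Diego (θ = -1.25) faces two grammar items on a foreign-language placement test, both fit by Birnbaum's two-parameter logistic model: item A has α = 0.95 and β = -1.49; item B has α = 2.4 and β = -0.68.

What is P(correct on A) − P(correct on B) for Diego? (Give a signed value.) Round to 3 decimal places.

0.354

P(θ) = 1 / (1 + exp(−α(θ − β)))
P_A = 0.5568
P_B = 0.2029
P_A − P_B = 0.3538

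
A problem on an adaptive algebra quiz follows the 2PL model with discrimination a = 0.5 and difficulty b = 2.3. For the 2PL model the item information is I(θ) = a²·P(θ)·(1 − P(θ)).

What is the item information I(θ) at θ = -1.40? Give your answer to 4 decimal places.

0.0294

P = 1/(1+e^{1.8500}) = 0.1359
P(1−P) = 0.1359 × 0.8641 = 0.1174
I = a² × P(1−P) = 0.5² × 0.1174 = 0.02935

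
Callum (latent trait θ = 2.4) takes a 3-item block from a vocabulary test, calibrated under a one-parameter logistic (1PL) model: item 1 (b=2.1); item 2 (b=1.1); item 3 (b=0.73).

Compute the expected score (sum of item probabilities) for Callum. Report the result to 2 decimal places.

2.20

P(θ) = 1 / (1 + exp(−(θ − b)))
P_1 = 1/(1+e^{-0.3000}) = 0.5744
P_2 = 1/(1+e^{-1.3000}) = 0.7858
P_3 = 1/(1+e^{-1.6700}) = 0.8416
E[score] = 0.5744 + 0.7858 + 0.8416 = 2.2019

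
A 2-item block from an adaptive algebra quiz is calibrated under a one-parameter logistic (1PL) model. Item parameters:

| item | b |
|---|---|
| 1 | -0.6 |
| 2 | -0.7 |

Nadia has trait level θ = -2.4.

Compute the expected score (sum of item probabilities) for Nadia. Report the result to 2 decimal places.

P(θ) = 1 / (1 + exp(−(θ − b)))
P_1 = 1/(1+e^{1.8000}) = 0.1419
P_2 = 1/(1+e^{1.7000}) = 0.1545
E[score] = 0.1419 + 0.1545 = 0.2963

0.30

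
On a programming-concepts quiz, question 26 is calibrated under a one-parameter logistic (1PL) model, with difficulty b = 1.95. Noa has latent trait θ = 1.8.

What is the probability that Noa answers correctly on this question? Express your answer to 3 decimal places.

0.463

P(θ) = 1 / (1 + exp(−(θ − b)))
Exponent: (1.8 − 1.95) = -0.1500
1/(1 + e^{0.1500}) = 0.4626
P = 0.4626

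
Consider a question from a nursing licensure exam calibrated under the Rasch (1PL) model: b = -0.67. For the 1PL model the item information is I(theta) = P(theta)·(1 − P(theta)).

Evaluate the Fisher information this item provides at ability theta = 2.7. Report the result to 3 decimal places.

P = 1/(1+e^{-3.3700}) = 0.9668
P(1−P) = 0.9668 × 0.0332 = 0.0321
I = P(1−P) = 0.03214

0.032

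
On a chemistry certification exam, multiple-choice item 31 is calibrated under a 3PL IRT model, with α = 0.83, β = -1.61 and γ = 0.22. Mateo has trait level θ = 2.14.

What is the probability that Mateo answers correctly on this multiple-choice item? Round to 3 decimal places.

0.967

P(θ) = γ + (1 − γ) · 1 / (1 + exp(−α(θ − β)))
Exponent: 0.83 × (2.14 − (-1.61)) = 3.1125
1/(1 + e^{-3.1125}) = 0.9574
P = 0.22 + 0.78 × 0.9574 = 0.9668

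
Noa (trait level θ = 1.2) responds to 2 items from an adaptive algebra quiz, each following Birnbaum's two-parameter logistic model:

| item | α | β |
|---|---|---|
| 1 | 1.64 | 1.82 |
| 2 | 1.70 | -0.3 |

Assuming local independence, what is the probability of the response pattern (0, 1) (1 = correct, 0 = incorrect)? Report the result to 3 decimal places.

P(θ) = 1 / (1 + exp(−α(θ − β)))
P_1 = 1/(1+e^{1.0168}) = 0.2657
P_2 = 1/(1+e^{-2.5500}) = 0.9276
L = (1−P_1) × P_2 = 0.7343 × 0.9276 = 0.68116

0.681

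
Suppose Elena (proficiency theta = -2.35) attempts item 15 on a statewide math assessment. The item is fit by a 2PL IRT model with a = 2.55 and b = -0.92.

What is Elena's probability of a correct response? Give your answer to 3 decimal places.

P(theta) = 1 / (1 + exp(−a(theta − b)))
Exponent: 2.55 × (-2.35 − (-0.92)) = -3.6465
1/(1 + e^{3.6465}) = 0.0254

0.025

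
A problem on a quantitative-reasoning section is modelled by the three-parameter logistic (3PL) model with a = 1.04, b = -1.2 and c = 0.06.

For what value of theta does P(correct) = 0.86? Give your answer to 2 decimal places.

0.48

P(theta) = c + (1 − c) · 1 / (1 + exp(−a(theta − b)))
Remove guessing floor: (0.86 − 0.06)/(1 − 0.06) = 0.8511
logit = ln(0.8511/0.1489) = 1.7430
theta = b + logit/(a) = -1.2 + 1.7430/1.0400 = 0.4759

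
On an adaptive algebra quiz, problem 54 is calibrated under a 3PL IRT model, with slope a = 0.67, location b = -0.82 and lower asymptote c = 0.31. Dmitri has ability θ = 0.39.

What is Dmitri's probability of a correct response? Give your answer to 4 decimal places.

0.7877

P(θ) = c + (1 − c) · 1 / (1 + exp(−a(θ − b)))
Exponent: 0.67 × (0.39 − (-0.82)) = 0.8107
1/(1 + e^{-0.8107}) = 0.6923
P = 0.31 + 0.69 × 0.6923 = 0.7877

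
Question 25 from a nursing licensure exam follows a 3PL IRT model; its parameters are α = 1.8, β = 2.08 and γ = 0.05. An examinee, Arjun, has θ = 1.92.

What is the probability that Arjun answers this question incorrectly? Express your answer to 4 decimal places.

0.5429

P(θ) = γ + (1 − γ) · 1 / (1 + exp(−α(θ − β)))
Exponent: 1.8 × (1.92 − 2.08) = -0.2880
1/(1 + e^{0.2880}) = 0.4285
P = 0.05 + 0.95 × 0.4285 = 0.4571
P(incorrect) = 1 − 0.4571 = 0.5429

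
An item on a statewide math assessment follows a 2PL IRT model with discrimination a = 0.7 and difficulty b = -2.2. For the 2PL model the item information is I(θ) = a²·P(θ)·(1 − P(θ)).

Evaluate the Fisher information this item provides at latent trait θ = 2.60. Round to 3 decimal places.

0.016

P = 1/(1+e^{-3.3600}) = 0.9664
P(1−P) = 0.9664 × 0.0336 = 0.0324
I = a² × P(1−P) = 0.7² × 0.0324 = 0.01590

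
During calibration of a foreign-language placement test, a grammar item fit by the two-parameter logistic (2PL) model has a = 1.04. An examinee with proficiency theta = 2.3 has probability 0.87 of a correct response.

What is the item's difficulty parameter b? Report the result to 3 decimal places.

P(theta) = 1 / (1 + exp(−a(theta − b)))
logit(0.87) = ln(0.87/0.13) = 1.9010
b = theta − logit/(a) = 2.3 − 1.9010/1.0400 = 0.4722

0.472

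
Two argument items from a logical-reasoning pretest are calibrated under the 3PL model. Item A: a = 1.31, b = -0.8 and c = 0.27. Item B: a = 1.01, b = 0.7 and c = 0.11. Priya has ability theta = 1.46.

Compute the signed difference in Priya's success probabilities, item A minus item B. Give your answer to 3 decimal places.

P(theta) = c + (1 − c) · 1 / (1 + exp(−a(theta − b)))
P_A = 0.9641
P_B = 0.7179
P_A − P_B = 0.2462

0.246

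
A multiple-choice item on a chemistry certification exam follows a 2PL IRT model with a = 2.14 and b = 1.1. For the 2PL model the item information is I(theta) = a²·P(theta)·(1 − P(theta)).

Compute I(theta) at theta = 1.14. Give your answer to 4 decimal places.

1.1428

P = 1/(1+e^{-0.0856}) = 0.5214
P(1−P) = 0.5214 × 0.4786 = 0.2495
I = a² × P(1−P) = 2.14² × 0.2495 = 1.14281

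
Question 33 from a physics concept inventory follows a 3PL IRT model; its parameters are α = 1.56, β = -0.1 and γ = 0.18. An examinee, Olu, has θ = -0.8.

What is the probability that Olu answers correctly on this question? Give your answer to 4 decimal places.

P(θ) = γ + (1 − γ) · 1 / (1 + exp(−α(θ − β)))
Exponent: 1.56 × (-0.8 − (-0.1)) = -1.0920
1/(1 + e^{1.0920}) = 0.2512
P = 0.18 + 0.82 × 0.2512 = 0.3860

0.3860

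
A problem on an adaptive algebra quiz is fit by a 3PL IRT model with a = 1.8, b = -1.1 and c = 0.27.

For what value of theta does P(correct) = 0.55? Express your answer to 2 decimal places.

-1.36

P(theta) = c + (1 − c) · 1 / (1 + exp(−a(theta − b)))
Remove guessing floor: (0.55 − 0.27)/(1 − 0.27) = 0.3836
logit = ln(0.3836/0.6164) = -0.4745
theta = b + logit/(a) = -1.1 + (-0.4745)/1.8000 = -1.3636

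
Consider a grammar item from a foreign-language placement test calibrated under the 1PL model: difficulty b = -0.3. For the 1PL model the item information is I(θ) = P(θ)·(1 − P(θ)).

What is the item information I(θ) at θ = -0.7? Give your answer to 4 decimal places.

P = 1/(1+e^{0.4000}) = 0.4013
P(1−P) = 0.4013 × 0.5987 = 0.2403
I = P(1−P) = 0.24026

0.2403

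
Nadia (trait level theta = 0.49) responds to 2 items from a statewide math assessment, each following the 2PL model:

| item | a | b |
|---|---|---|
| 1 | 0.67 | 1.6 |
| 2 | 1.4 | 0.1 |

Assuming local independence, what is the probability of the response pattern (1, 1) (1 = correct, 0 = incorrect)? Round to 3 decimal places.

P(theta) = 1 / (1 + exp(−a(theta − b)))
P_1 = 1/(1+e^{0.7437}) = 0.3222
P_2 = 1/(1+e^{-0.5460}) = 0.6332
L = P_1 × P_2 = 0.3222 × 0.6332 = 0.20402

0.204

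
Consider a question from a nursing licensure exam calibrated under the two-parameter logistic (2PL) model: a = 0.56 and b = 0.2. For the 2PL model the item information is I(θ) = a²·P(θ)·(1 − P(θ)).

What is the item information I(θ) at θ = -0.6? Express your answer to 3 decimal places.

P = 1/(1+e^{0.4480}) = 0.3898
P(1−P) = 0.3898 × 0.6102 = 0.2379
I = a² × P(1−P) = 0.56² × 0.2379 = 0.07459

0.075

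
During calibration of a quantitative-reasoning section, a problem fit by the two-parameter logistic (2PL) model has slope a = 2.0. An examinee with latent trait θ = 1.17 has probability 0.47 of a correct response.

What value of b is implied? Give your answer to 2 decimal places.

P(θ) = 1 / (1 + exp(−a(θ − b)))
logit(0.47) = ln(0.47/0.53) = -0.1201
b = θ − logit/(a) = 1.17 − (-0.1201)/2.0000 = 1.2301

1.23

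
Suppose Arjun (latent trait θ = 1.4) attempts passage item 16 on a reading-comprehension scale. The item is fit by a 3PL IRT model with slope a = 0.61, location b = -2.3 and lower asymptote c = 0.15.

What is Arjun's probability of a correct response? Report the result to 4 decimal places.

P(θ) = c + (1 − c) · 1 / (1 + exp(−a(θ − b)))
Exponent: 0.61 × (1.4 − (-2.3)) = 2.2570
1/(1 + e^{-2.2570}) = 0.9053
P = 0.15 + 0.85 × 0.9053 = 0.9195

0.9195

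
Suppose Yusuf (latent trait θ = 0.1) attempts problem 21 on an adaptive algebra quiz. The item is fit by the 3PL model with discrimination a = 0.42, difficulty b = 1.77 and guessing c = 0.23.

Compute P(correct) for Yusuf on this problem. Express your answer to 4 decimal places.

0.4853

P(θ) = c + (1 − c) · 1 / (1 + exp(−a(θ − b)))
Exponent: 0.42 × (0.1 − 1.77) = -0.7014
1/(1 + e^{0.7014}) = 0.3315
P = 0.23 + 0.77 × 0.3315 = 0.4853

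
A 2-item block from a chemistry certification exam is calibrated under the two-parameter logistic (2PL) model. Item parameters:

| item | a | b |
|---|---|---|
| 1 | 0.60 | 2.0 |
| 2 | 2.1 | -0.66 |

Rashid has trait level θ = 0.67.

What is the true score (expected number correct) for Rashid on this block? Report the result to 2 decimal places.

1.25

P(θ) = 1 / (1 + exp(−a(θ − b)))
P_1 = 1/(1+e^{0.7980}) = 0.3105
P_2 = 1/(1+e^{-2.7930}) = 0.9423
E[score] = 0.3105 + 0.9423 = 1.2527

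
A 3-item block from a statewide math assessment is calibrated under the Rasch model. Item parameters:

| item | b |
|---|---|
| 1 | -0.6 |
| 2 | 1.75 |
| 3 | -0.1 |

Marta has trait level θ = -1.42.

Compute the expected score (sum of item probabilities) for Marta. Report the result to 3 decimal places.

0.557

P(θ) = 1 / (1 + exp(−(θ − b)))
P_1 = 1/(1+e^{0.8200}) = 0.3058
P_2 = 1/(1+e^{3.1700}) = 0.0403
P_3 = 1/(1+e^{1.3200}) = 0.2108
E[score] = 0.3058 + 0.0403 + 0.2108 = 0.5569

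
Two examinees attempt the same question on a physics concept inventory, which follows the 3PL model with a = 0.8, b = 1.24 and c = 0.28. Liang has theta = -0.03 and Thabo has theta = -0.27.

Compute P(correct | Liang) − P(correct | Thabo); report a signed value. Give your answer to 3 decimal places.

P(theta) = c + (1 − c) · 1 / (1 + exp(−a(theta − b)))
P(Liang) = 0.4714  [exponent -1.0160]
P(Thabo) = 0.4456  [exponent -1.2080]
Difference = 0.4714 − 0.4456 = 0.0257

0.026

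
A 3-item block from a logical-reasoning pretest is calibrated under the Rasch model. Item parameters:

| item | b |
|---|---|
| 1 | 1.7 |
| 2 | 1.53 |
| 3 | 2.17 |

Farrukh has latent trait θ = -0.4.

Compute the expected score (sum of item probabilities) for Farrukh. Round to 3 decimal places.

0.307

P(θ) = 1 / (1 + exp(−(θ − b)))
P_1 = 1/(1+e^{2.1000}) = 0.1091
P_2 = 1/(1+e^{1.9300}) = 0.1268
P_3 = 1/(1+e^{2.5700}) = 0.0711
E[score] = 0.1091 + 0.1268 + 0.0711 = 0.3069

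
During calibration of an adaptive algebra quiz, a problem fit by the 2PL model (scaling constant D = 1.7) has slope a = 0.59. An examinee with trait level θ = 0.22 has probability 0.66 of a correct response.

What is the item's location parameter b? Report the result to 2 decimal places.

-0.44

P(θ) = 1 / (1 + exp(−D·a(θ − b)))
logit(0.66) = ln(0.66/0.34) = 0.6633
b = θ − logit/(1.7·a) = 0.22 − 0.6633/1.0030 = -0.4413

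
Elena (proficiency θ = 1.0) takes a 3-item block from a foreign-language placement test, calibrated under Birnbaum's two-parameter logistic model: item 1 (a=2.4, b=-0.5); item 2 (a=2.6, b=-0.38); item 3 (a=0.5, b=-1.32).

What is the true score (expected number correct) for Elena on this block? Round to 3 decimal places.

P(θ) = 1 / (1 + exp(−a(θ − b)))
P_1 = 1/(1+e^{-3.6000}) = 0.9734
P_2 = 1/(1+e^{-3.5880}) = 0.9731
P_3 = 1/(1+e^{-1.1600}) = 0.7613
E[score] = 0.9734 + 0.9731 + 0.7613 = 2.7078

2.708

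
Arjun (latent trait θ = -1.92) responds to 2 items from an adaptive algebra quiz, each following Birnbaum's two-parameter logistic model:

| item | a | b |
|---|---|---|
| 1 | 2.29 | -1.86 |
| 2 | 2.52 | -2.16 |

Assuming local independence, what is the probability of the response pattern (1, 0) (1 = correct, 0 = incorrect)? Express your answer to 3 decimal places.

P(θ) = 1 / (1 + exp(−a(θ − b)))
P_1 = 1/(1+e^{0.1374}) = 0.4657
P_2 = 1/(1+e^{-0.6048}) = 0.6468
L = P_1 × (1−P_2) = 0.4657 × 0.3532 = 0.16451

0.165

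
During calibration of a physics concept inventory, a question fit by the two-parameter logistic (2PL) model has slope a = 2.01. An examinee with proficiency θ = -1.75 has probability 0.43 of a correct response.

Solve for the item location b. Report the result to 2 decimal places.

P(θ) = 1 / (1 + exp(−a(θ − b)))
logit(0.43) = ln(0.43/0.57) = -0.2819
b = θ − logit/(a) = -1.75 − (-0.2819)/2.0100 = -1.6098

-1.61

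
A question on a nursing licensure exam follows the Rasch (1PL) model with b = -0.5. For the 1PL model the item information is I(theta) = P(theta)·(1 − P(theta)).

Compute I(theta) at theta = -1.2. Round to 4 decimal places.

P = 1/(1+e^{0.7000}) = 0.3318
P(1−P) = 0.3318 × 0.6682 = 0.2217
I = P(1−P) = 0.22171

0.2217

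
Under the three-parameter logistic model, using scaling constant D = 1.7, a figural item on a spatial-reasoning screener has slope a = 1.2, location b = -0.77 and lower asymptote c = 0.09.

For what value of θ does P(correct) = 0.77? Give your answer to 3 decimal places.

P(θ) = c + (1 − c) · 1 / (1 + exp(−D·a(θ − b)))
Remove guessing floor: (0.77 − 0.09)/(1 − 0.09) = 0.7473
logit = ln(0.7473/0.2527) = 1.0840
θ = b + logit/(1.7·a) = -0.77 + 1.0840/2.0400 = -0.2386

-0.239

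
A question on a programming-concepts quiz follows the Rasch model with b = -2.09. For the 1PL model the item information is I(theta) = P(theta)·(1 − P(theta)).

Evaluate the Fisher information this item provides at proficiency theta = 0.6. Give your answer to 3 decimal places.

P = 1/(1+e^{-2.6900}) = 0.9364
P(1−P) = 0.9364 × 0.0636 = 0.0595
I = P(1−P) = 0.05953

0.060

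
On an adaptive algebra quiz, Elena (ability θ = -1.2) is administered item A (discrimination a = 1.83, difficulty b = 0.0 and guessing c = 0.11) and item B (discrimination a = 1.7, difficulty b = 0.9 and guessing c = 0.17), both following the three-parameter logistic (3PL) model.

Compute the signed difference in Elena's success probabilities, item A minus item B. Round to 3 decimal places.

0.006

P(θ) = c + (1 − c) · 1 / (1 + exp(−a(θ − b)))
P_A = 0.1991
P_B = 0.1927
P_A − P_B = 0.0064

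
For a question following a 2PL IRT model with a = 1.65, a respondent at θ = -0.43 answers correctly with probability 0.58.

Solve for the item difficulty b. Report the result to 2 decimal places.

P(θ) = 1 / (1 + exp(−a(θ − b)))
logit(0.58) = ln(0.58/0.42) = 0.3228
b = θ − logit/(a) = -0.43 − 0.3228/1.6500 = -0.6256

-0.63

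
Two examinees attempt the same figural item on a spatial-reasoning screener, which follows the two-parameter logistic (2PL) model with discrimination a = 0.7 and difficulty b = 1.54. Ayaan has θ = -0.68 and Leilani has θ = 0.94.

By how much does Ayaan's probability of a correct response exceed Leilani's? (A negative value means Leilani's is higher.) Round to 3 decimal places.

P(θ) = 1 / (1 + exp(−a(θ − b)))
P(Ayaan) = 0.1745  [exponent -1.5540]
P(Leilani) = 0.3965  [exponent -0.4200]
Difference = 0.1745 − 0.3965 = -0.2220

-0.222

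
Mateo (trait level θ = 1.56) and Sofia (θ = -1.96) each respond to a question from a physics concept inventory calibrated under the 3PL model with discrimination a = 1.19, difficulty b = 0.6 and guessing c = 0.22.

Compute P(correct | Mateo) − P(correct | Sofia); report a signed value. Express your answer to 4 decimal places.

P(θ) = c + (1 − c) · 1 / (1 + exp(−a(θ − b)))
P(Mateo) = 0.8113  [exponent 1.1424]
P(Sofia) = 0.2554  [exponent -3.0464]
Difference = 0.8113 − 0.2554 = 0.5559

0.5559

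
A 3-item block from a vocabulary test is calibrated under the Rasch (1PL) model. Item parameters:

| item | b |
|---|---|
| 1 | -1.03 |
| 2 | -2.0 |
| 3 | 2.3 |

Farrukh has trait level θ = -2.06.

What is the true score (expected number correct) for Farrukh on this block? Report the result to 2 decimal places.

P(θ) = 1 / (1 + exp(−(θ − b)))
P_1 = 1/(1+e^{1.0300}) = 0.2631
P_2 = 1/(1+e^{0.0600}) = 0.4850
P_3 = 1/(1+e^{4.3600}) = 0.0126
E[score] = 0.2631 + 0.4850 + 0.0126 = 0.7607

0.76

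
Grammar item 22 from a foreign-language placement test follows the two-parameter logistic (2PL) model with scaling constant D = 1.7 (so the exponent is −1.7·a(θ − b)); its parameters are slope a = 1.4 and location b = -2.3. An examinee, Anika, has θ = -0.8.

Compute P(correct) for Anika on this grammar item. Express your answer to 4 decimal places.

0.9726

P(θ) = 1 / (1 + exp(−D·a(θ − b)))
Exponent: 1.7 × 1.4 × (-0.8 − (-2.3)) = 3.5700
1/(1 + e^{-3.5700}) = 0.9726
P = 0.9726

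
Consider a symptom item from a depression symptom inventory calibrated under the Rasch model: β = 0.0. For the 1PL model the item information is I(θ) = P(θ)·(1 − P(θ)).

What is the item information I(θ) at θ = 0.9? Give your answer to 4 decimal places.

0.2055

P = 1/(1+e^{-0.9000}) = 0.7109
P(1−P) = 0.7109 × 0.2891 = 0.2055
I = P(1−P) = 0.20550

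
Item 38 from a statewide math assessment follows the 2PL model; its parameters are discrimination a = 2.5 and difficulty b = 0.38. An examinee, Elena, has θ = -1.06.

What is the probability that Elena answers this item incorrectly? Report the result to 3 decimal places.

P(θ) = 1 / (1 + exp(−a(θ − b)))
Exponent: 2.5 × (-1.06 − 0.38) = -3.6000
1/(1 + e^{3.6000}) = 0.0266
P(incorrect) = 1 − 0.0266 = 0.9734

0.973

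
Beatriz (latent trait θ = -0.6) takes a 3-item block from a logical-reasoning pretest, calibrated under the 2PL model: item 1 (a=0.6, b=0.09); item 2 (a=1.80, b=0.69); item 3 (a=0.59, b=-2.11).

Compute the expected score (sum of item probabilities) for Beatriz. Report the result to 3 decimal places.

1.196

P(θ) = 1 / (1 + exp(−a(θ − b)))
P_1 = 1/(1+e^{0.4140}) = 0.3980
P_2 = 1/(1+e^{2.3220}) = 0.0893
P_3 = 1/(1+e^{-0.8909}) = 0.7091
E[score] = 0.3980 + 0.0893 + 0.7091 = 1.1963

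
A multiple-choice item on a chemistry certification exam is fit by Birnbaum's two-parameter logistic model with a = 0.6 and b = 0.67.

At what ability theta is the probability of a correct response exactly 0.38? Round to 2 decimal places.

-0.15

P(theta) = 1 / (1 + exp(−a(theta − b)))
logit = ln(0.3800/0.6200) = -0.4895
theta = b + logit/(a) = 0.67 + (-0.4895)/0.6000 = -0.1459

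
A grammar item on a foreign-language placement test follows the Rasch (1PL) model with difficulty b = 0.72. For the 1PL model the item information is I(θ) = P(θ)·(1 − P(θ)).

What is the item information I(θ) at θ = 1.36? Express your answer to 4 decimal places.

P = 1/(1+e^{-0.6400}) = 0.6548
P(1−P) = 0.6548 × 0.3452 = 0.2261
I = P(1−P) = 0.22605

0.2261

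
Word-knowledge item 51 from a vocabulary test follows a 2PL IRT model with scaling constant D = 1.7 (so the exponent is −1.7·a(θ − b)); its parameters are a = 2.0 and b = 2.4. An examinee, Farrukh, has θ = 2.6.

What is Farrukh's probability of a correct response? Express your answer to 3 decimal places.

0.664

P(θ) = 1 / (1 + exp(−D·a(θ − b)))
Exponent: 1.7 × 2.0 × (2.6 − 2.4) = 0.6800
1/(1 + e^{-0.6800}) = 0.6637
P = 0.6637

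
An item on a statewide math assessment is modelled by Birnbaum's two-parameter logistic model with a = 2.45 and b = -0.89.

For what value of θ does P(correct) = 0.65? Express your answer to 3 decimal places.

P(θ) = 1 / (1 + exp(−a(θ − b)))
logit = ln(0.6500/0.3500) = 0.6190
θ = b + logit/(a) = -0.89 + 0.6190/2.4500 = -0.6373

-0.637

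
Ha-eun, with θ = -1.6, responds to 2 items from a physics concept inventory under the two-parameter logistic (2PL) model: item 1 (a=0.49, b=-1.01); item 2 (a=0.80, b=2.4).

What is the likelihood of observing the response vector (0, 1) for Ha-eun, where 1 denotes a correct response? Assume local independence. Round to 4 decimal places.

P(θ) = 1 / (1 + exp(−a(θ − b)))
P_1 = 1/(1+e^{0.2891}) = 0.4282
P_2 = 1/(1+e^{3.2000}) = 0.0392
L = (1−P_1) × P_2 = 0.5718 × 0.0392 = 0.02239

0.0224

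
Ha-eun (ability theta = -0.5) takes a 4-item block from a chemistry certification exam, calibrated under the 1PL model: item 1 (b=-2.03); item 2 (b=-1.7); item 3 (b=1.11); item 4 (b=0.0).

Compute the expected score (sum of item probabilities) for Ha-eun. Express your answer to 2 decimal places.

P(theta) = 1 / (1 + exp(−(theta − b)))
P_1 = 1/(1+e^{-1.5300}) = 0.8220
P_2 = 1/(1+e^{-1.2000}) = 0.7685
P_3 = 1/(1+e^{1.6100}) = 0.1666
P_4 = 1/(1+e^{0.5000}) = 0.3775
E[score] = 0.8220 + 0.7685 + 0.1666 + 0.3775 = 2.1347

2.13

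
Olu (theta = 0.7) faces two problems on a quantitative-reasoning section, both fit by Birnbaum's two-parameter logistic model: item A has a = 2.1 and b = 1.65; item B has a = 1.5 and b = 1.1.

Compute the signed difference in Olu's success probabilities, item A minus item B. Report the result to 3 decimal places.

P(theta) = 1 / (1 + exp(−a(theta − b)))
P_A = 0.1197
P_B = 0.3543
P_A − P_B = -0.2346

-0.235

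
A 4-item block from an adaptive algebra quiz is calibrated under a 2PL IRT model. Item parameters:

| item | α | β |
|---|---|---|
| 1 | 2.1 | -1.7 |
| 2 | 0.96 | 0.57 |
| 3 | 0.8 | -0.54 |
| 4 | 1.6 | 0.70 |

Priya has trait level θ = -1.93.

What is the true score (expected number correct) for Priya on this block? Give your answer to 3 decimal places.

0.727

P(θ) = 1 / (1 + exp(−α(θ − β)))
P_1 = 1/(1+e^{0.4830}) = 0.3815
P_2 = 1/(1+e^{2.4000}) = 0.0832
P_3 = 1/(1+e^{1.1120}) = 0.2475
P_4 = 1/(1+e^{4.2080}) = 0.0147
E[score] = 0.3815 + 0.0832 + 0.2475 + 0.0147 = 0.7269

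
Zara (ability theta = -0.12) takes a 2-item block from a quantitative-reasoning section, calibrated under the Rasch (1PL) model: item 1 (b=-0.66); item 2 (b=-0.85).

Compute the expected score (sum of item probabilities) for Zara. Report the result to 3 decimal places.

P(theta) = 1 / (1 + exp(−(theta − b)))
P_1 = 1/(1+e^{-0.5400}) = 0.6318
P_2 = 1/(1+e^{-0.7300}) = 0.6748
E[score] = 0.6318 + 0.6748 = 1.3066

1.307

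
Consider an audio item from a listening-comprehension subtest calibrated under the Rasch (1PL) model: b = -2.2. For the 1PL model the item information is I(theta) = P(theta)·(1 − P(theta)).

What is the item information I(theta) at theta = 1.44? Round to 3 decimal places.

0.025

P = 1/(1+e^{-3.6400}) = 0.9744
P(1−P) = 0.9744 × 0.0256 = 0.0249
I = P(1−P) = 0.02493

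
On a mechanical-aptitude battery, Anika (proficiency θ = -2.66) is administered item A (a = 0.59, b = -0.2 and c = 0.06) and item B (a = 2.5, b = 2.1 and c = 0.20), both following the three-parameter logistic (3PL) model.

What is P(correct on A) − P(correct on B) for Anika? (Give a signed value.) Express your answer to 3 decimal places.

P(θ) = c + (1 − c) · 1 / (1 + exp(−a(θ − b)))
P_A = 0.2384
P_B = 0.2000
P_A − P_B = 0.0384

0.038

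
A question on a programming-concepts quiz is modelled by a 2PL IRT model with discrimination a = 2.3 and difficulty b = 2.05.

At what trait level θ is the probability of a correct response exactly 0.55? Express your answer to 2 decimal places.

2.14

P(θ) = 1 / (1 + exp(−a(θ − b)))
logit = ln(0.5500/0.4500) = 0.2007
θ = b + logit/(a) = 2.05 + 0.2007/2.3000 = 2.1372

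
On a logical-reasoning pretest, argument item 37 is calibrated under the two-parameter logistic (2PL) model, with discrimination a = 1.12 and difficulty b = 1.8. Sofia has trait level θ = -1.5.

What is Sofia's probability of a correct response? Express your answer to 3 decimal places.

P(θ) = 1 / (1 + exp(−a(θ − b)))
Exponent: 1.12 × (-1.5 − 1.8) = -3.6960
1/(1 + e^{3.6960}) = 0.0242

0.024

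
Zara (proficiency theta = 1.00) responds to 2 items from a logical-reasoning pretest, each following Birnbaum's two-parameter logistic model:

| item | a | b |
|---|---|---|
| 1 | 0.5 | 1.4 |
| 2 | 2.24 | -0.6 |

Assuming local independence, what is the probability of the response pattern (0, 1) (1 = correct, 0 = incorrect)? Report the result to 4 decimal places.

0.5350

P(theta) = 1 / (1 + exp(−a(theta − b)))
P_1 = 1/(1+e^{0.2000}) = 0.4502
P_2 = 1/(1+e^{-3.5840}) = 0.9730
L = (1−P_1) × P_2 = 0.5498 × 0.9730 = 0.53498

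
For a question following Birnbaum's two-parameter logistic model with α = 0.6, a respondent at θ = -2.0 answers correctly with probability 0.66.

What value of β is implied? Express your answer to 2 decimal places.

P(θ) = 1 / (1 + exp(−α(θ − β)))
logit(0.66) = ln(0.66/0.34) = 0.6633
β = θ − logit/(α) = -2.0 − 0.6633/0.6000 = -3.1055

-3.11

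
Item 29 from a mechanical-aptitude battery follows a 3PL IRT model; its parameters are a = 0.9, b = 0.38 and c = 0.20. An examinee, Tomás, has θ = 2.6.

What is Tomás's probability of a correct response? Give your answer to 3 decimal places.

0.904

P(θ) = c + (1 − c) · 1 / (1 + exp(−a(θ − b)))
Exponent: 0.9 × (2.6 − 0.38) = 1.9980
1/(1 + e^{-1.9980}) = 0.8806
P = 0.20 + 0.80 × 0.8806 = 0.9045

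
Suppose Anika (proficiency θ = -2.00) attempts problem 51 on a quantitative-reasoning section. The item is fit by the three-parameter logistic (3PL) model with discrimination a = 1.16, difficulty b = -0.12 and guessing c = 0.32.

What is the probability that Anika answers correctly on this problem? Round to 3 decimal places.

P(θ) = c + (1 − c) · 1 / (1 + exp(−a(θ − b)))
Exponent: 1.16 × (-2.00 − (-0.12)) = -2.1808
1/(1 + e^{2.1808}) = 0.1015
P = 0.32 + 0.68 × 0.1015 = 0.3890

0.389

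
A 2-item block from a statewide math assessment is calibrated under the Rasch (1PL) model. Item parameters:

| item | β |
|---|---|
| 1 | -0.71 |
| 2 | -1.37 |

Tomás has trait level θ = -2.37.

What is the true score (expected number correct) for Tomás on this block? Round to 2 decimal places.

P(θ) = 1 / (1 + exp(−(θ − β)))
P_1 = 1/(1+e^{1.6600}) = 0.1598
P_2 = 1/(1+e^{1.0000}) = 0.2689
E[score] = 0.1598 + 0.2689 = 0.4287

0.43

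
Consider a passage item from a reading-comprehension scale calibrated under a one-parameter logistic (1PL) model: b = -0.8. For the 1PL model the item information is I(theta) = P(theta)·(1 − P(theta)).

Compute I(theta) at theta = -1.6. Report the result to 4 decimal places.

0.2139

P = 1/(1+e^{0.8000}) = 0.3100
P(1−P) = 0.3100 × 0.6900 = 0.2139
I = P(1−P) = 0.21391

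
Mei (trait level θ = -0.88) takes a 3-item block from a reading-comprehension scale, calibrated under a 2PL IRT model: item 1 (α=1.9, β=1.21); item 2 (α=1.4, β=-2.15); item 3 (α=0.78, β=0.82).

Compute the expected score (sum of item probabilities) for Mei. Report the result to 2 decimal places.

P(θ) = 1 / (1 + exp(−α(θ − β)))
P_1 = 1/(1+e^{3.9710}) = 0.0185
P_2 = 1/(1+e^{-1.7780}) = 0.8554
P_3 = 1/(1+e^{1.3260}) = 0.2098
E[score] = 0.0185 + 0.8554 + 0.2098 = 1.0838

1.08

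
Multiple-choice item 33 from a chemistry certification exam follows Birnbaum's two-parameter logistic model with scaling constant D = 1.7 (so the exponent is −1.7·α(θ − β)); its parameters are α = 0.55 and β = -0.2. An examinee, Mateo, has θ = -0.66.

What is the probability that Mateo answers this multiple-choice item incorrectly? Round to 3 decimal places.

0.606

P(θ) = 1 / (1 + exp(−D·α(θ − β)))
Exponent: 1.7 × 0.55 × (-0.66 − (-0.2)) = -0.4301
1/(1 + e^{0.4301}) = 0.3941
P = 0.3941
P(incorrect) = 1 − 0.3941 = 0.6059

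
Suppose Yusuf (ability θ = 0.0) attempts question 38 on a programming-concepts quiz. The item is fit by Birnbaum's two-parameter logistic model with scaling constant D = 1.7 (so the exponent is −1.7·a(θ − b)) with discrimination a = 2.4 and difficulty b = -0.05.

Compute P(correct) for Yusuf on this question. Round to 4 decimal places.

0.5508

P(θ) = 1 / (1 + exp(−D·a(θ − b)))
Exponent: 1.7 × 2.4 × (0.0 − (-0.05)) = 0.2040
1/(1 + e^{-0.2040}) = 0.5508
P = 0.5508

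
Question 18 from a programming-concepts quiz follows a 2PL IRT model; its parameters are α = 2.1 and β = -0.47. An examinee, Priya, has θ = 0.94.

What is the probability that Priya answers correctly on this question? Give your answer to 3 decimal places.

0.951

P(θ) = 1 / (1 + exp(−α(θ − β)))
Exponent: 2.1 × (0.94 − (-0.47)) = 2.9610
1/(1 + e^{-2.9610}) = 0.9508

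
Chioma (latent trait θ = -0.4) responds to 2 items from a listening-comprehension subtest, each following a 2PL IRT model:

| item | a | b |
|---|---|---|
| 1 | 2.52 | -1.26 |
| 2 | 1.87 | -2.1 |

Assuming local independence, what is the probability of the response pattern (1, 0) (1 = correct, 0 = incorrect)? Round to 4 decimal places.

0.0359

P(θ) = 1 / (1 + exp(−a(θ − b)))
P_1 = 1/(1+e^{-2.1672}) = 0.8973
P_2 = 1/(1+e^{-3.1790}) = 0.9600
L = P_1 × (1−P_2) = 0.8973 × 0.0400 = 0.03586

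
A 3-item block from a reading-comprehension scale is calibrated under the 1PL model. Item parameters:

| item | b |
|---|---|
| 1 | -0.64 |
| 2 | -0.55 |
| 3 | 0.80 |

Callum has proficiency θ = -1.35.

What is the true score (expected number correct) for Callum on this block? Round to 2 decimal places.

0.74

P(θ) = 1 / (1 + exp(−(θ − b)))
P_1 = 1/(1+e^{0.7100}) = 0.3296
P_2 = 1/(1+e^{0.8000}) = 0.3100
P_3 = 1/(1+e^{2.1500}) = 0.1043
E[score] = 0.3296 + 0.3100 + 0.1043 = 0.7440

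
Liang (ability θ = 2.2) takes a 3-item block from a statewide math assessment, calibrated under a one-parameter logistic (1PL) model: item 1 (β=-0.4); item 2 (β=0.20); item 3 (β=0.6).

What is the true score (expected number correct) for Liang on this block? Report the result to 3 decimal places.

2.644

P(θ) = 1 / (1 + exp(−(θ − β)))
P_1 = 1/(1+e^{-2.6000}) = 0.9309
P_2 = 1/(1+e^{-2.0000}) = 0.8808
P_3 = 1/(1+e^{-1.6000}) = 0.8320
E[score] = 0.9309 + 0.8808 + 0.8320 = 2.6437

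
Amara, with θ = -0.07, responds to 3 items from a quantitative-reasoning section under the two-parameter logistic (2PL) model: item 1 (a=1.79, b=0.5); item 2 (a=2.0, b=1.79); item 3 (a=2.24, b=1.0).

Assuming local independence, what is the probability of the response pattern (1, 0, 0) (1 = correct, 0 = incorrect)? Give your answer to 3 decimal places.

P(θ) = 1 / (1 + exp(−a(θ − b)))
P_1 = 1/(1+e^{1.0203}) = 0.2650
P_2 = 1/(1+e^{3.7200}) = 0.0237
P_3 = 1/(1+e^{2.3968}) = 0.0834
L = P_1 × (1−P_2) × (1−P_3) = 0.2650 × 0.9763 × 0.9166 = 0.23712

0.237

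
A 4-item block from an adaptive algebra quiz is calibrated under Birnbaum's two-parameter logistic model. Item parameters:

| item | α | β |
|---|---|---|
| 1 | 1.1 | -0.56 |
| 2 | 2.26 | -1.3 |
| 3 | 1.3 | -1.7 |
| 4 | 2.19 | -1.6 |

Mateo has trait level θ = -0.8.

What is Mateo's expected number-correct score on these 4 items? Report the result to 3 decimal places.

2.806

P(θ) = 1 / (1 + exp(−α(θ − β)))
P_1 = 1/(1+e^{0.2640}) = 0.4344
P_2 = 1/(1+e^{-1.1300}) = 0.7558
P_3 = 1/(1+e^{-1.1700}) = 0.7631
P_4 = 1/(1+e^{-1.7520}) = 0.8522
E[score] = 0.4344 + 0.7558 + 0.7631 + 0.8522 = 2.8056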